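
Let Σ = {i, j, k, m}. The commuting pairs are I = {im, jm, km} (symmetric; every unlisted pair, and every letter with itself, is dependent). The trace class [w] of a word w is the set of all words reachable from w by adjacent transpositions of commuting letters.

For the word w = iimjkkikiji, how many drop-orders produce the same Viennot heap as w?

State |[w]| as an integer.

piece 0:i — minimal
piece 1:i rests on {0:i}
piece 2:m — minimal
piece 3:j rests on {1:i}
piece 4:k rests on {3:j}
piece 5:k rests on {4:k}
piece 6:i rests on {5:k}
piece 7:k rests on {6:i}
piece 8:i rests on {7:k}
piece 9:j rests on {8:i}
piece 10:i rests on {9:j}
minimal pieces: {0:i, 2:m}
ways to finish when only these pieces remain (= sum over removing one remaining piece with nothing left below it):
  1 left: {2}→1  {10}→1
  2 left: {2,10}→2  {9,10}→1
  3 left: {2,9,10}→3  {8,9,10}→1
  4 left: {2,8,9,10}→4  {7,8,9,10}→1
  5 left: {2,7,8,9,10}→5  {6,7,8,9,10}→1
  6 left: {2,6,7,8,9,10}→6  {5,6,7,8,9,10}→1
  7 left: {2,5,6,7,8,9,10}→7  {4,5,6,7,8,9,10}→1
  8 left: {2,4,5,6,7,8,9,10}→8  {3,4,5,6,7,8,9,10}→1
  9 left: {1,3,4,5,6,7,8,9,10}→1  {2,3,4,5,6,7,8,9,10}→9
  placing 0:i first → 10 extensions
  placing 2:m first → 1 extensions
total linear extensions = 11

11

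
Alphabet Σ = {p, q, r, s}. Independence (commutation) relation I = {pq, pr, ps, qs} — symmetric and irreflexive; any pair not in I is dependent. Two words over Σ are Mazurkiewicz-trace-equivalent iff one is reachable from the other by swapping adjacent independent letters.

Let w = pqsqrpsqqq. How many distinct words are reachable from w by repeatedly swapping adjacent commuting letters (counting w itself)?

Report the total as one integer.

0(p) covers ∅
1(q) covers ∅
2(s) covers ∅
3(q) covers 1:q
4(r) covers 2:s, 3:q
5(p) covers 0:p
6(s) covers 4:r
7(q) covers 4:r
8(q) covers 7:q
9(q) covers 8:q
floor of heap: 0:p, 1:q, 2:s
completions by unplaced set U, small U first (add the entries for U minus each lowest piece of U):
  |U|=1: {5}:1  {6}:1  {9}:1
  |U|=2: {0,5}:1  {5,6}:2  {5,9}:2  {6,9}:2  {8,9}:1
  |U|=3: {0,5,6}:3  {0,5,9}:3  {5,6,9}:6  {5,8,9}:3  {6,8,9}:3  {7,8,9}:1
  |U|=4: {0,5,6,9}:12  {0,5,8,9}:6  {5,6,8,9}:12  {5,7,8,9}:4  {6,7,8,9}:4
  |U|=5: {0,5,6,8,9}:30  {0,5,7,8,9}:10  {4,6,7,8,9}:4  {5,6,7,8,9}:20
  |U|=6: {0,5,6,7,8,9}:60  {2,4,6,7,8,9}:4  {3,4,6,7,8,9}:4  {4,5,6,7,8,9}:24
  |U|=7: {0,4,5,6,7,8,9}:84  {1,3,4,6,7,8,9}:4  {2,3,4,6,7,8,9}:8  {2,4,5,6,7,8,9}:28  {3,4,5,6,7,8,9}:28
  |U|=8: {0,2,4,5,6,7,8,9}:112  {0,3,4,5,6,7,8,9}:112  {1,2,3,4,6,7,8,9}:12  {1,3,4,5,6,7,8,9}:32  {2,3,4,5,6,7,8,9}:64
  start at 0(p): 108
  start at 1(q): 288
  start at 2(s): 144
sum over floor = 540

540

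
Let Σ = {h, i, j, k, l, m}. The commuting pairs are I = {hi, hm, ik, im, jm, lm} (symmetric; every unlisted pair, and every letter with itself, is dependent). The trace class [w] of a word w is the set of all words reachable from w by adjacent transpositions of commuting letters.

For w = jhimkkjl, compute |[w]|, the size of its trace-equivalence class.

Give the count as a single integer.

drop 0:j onto floor
drop 1:h onto {0:j}
drop 2:i onto {0:j}
drop 3:m onto floor
drop 4:k onto {1:h, 3:m}
drop 5:k onto {4:k}
drop 6:j onto {2:i, 5:k}
drop 7:l onto {6:j}
ground layer = {0:j, 3:m}
drop-orders for the pieces not yet dropped (sum over which currently-grounded one goes next):
  1 to go: {7} 1
  2 to go: {6,7} 1
  3 to go: {2,6,7} 1  {5,6,7} 1
  4 to go: {2,5,6,7} 2  {4,5,6,7} 1
  5 to go: {1,4,5,6,7} 1  {2,4,5,6,7} 3  {3,4,5,6,7} 1
  6 to go: {1,2,4,5,6,7} 4  {1,3,4,5,6,7} 2  {2,3,4,5,6,7} 4
  if 0:j drops first: 10 orders
  if 3:m drops first: 4 orders
heap linearizations: 14

14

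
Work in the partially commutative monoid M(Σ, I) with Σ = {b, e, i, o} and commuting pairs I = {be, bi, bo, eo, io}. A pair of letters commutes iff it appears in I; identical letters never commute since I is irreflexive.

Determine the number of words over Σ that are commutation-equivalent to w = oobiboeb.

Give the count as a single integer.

#0=o has no predecessor
#1=o depends on [0:o]
#2=b has no predecessor
#3=i has no predecessor
#4=b depends on [2:b]
#5=o depends on [1:o]
#6=e depends on [3:i]
#7=b depends on [4:b]
sources: [0:o, 2:b, 3:i]
N(rest) = Σ N(rest − s) over sources s of rest; N(one piece) = 1:
  size 1 → [5]=1  [6]=1  [7]=1
  size 2 → [1,5]=1  [3,6]=1  [4,7]=1  [5,6]=2  [5,7]=2  [6,7]=2
  size 3 → [0,1,5]=1  [1,5,6]=3  [1,5,7]=3  [2,4,7]=1  [3,5,6]=3  [3,6,7]=3  [4,5,7]=3  [4,6,7]=3  [5,6,7]=6
  size 4 → [0,1,5,6]=4  [0,1,5,7]=4  [1,3,5,6]=6  [1,4,5,7]=6  [1,5,6,7]=12  [2,4,5,7]=4  [2,4,6,7]=4  [3,4,6,7]=6  [3,5,6,7]=12  [4,5,6,7]=12
  size 5 → [0,1,3,5,6]=10  [0,1,4,5,7]=10  [0,1,5,6,7]=20  [1,2,4,5,7]=10  [1,3,5,6,7]=30  [1,4,5,6,7]=30  [2,3,4,6,7]=10  [2,4,5,6,7]=20  [3,4,5,6,7]=30
  size 6 → [0,1,2,4,5,7]=20  [0,1,3,5,6,7]=60  [0,1,4,5,6,7]=60  [1,2,4,5,6,7]=60  [1,3,4,5,6,7]=90  [2,3,4,5,6,7]=60
  first=0(o) contributes 210
  first=2(b) contributes 210
  first=3(i) contributes 140
|[w]| = 560

560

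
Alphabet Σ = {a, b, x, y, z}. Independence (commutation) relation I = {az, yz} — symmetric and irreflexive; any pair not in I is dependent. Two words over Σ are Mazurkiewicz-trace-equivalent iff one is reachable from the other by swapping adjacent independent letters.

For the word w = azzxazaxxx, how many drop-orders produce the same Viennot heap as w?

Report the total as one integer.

drop 0:a onto floor
drop 1:z onto floor
drop 2:z onto {1:z}
drop 3:x onto {0:a, 2:z}
drop 4:a onto {3:x}
drop 5:z onto {3:x}
drop 6:a onto {4:a}
drop 7:x onto {5:z, 6:a}
drop 8:x onto {7:x}
drop 9:x onto {8:x}
ground layer = {0:a, 1:z}
drop-orders for the pieces not yet dropped (sum over which currently-grounded one goes next):
  1 to go: {9} 1
  2 to go: {8,9} 1
  3 to go: {7,8,9} 1
  4 to go: {5,7,8,9} 1  {6,7,8,9} 1
  5 to go: {4,6,7,8,9} 1  {5,6,7,8,9} 2
  6 to go: {4,5,6,7,8,9} 3
  7 to go: {3,4,5,6,7,8,9} 3
  8 to go: {0,3,4,5,6,7,8,9} 3  {2,3,4,5,6,7,8,9} 3
  if 0:a drops first: 3 orders
  if 1:z drops first: 6 orders
heap linearizations: 9

9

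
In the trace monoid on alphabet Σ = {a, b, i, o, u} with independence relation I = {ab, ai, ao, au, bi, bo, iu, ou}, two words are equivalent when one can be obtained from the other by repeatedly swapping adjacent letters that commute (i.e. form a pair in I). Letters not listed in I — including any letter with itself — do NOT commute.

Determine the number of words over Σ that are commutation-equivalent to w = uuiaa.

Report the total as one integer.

piece 0:u — minimal
piece 1:u rests on {0:u}
piece 2:i — minimal
piece 3:a — minimal
piece 4:a rests on {3:a}
minimal pieces: {0:u, 2:i, 3:a}
ways to finish when only these pieces remain (= sum over removing one remaining piece with nothing left below it):
  1 left: {1}→1  {2}→1  {4}→1
  2 left: {0,1}→1  {1,2}→2  {1,4}→2  {2,4}→2  {3,4}→1
  3 left: {0,1,2}→3  {0,1,4}→3  {1,2,4}→6  {1,3,4}→3  {2,3,4}→3
  placing 0:u first → 12 extensions
  placing 2:i first → 6 extensions
  placing 3:a first → 12 extensions
total linear extensions = 30

30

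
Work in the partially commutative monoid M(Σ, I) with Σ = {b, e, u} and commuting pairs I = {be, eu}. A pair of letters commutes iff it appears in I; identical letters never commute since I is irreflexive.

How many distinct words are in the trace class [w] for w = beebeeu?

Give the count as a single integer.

35

drop 0:b onto floor
drop 1:e onto floor
drop 2:e onto {1:e}
drop 3:b onto {0:b}
drop 4:e onto {2:e}
drop 5:e onto {4:e}
drop 6:u onto {3:b}
ground layer = {0:b, 1:e}
drop-orders for the pieces not yet dropped (sum over which currently-grounded one goes next):
  1 to go: {5} 1  {6} 1
  2 to go: {3,6} 1  {4,5} 1  {5,6} 2
  3 to go: {0,3,6} 1  {2,4,5} 1  {3,5,6} 3  {4,5,6} 3
  4 to go: {0,3,5,6} 4  {1,2,4,5} 1  {2,4,5,6} 4  {3,4,5,6} 6
  5 to go: {0,3,4,5,6} 10  {1,2,4,5,6} 5  {2,3,4,5,6} 10
  if 0:b drops first: 15 orders
  if 1:e drops first: 20 orders
heap linearizations: 35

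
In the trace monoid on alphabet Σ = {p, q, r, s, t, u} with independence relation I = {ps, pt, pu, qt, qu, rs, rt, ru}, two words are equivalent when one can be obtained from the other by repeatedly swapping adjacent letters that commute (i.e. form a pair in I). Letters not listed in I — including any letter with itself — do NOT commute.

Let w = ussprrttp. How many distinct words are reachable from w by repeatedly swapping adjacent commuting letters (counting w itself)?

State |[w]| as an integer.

piece 0:u — minimal
piece 1:s rests on {0:u}
piece 2:s rests on {1:s}
piece 3:p — minimal
piece 4:r rests on {3:p}
piece 5:r rests on {4:r}
piece 6:t rests on {2:s}
piece 7:t rests on {6:t}
piece 8:p rests on {5:r}
minimal pieces: {0:u, 3:p}
ways to finish when only these pieces remain (= sum over removing one remaining piece with nothing left below it):
  1 left: {7}→1  {8}→1
  2 left: {5,8}→1  {6,7}→1  {7,8}→2
  3 left: {2,6,7}→1  {4,5,8}→1  {5,7,8}→3  {6,7,8}→3
  4 left: {1,2,6,7}→1  {2,6,7,8}→4  {3,4,5,8}→1  {4,5,7,8}→4  {5,6,7,8}→6
  5 left: {0,1,2,6,7}→1  {1,2,6,7,8}→5  {2,5,6,7,8}→10  {3,4,5,7,8}→5  {4,5,6,7,8}→10
  6 left: {0,1,2,6,7,8}→6  {1,2,5,6,7,8}→15  {2,4,5,6,7,8}→20  {3,4,5,6,7,8}→15
  7 left: {0,1,2,5,6,7,8}→21  {1,2,4,5,6,7,8}→35  {2,3,4,5,6,7,8}→35
  placing 0:u first → 70 extensions
  placing 3:p first → 56 extensions
total linear extensions = 126

126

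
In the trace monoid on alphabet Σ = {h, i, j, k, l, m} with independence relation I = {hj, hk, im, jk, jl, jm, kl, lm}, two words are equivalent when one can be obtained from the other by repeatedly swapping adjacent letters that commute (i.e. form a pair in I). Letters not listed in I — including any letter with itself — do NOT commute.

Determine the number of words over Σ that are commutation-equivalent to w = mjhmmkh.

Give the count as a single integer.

#0=m has no predecessor
#1=j has no predecessor
#2=h depends on [0:m]
#3=m depends on [2:h]
#4=m depends on [3:m]
#5=k depends on [4:m]
#6=h depends on [4:m]
sources: [0:m, 1:j]
N(rest) = Σ N(rest − s) over sources s of rest; N(one piece) = 1:
  size 1 → [1]=1  [5]=1  [6]=1
  size 2 → [1,5]=2  [1,6]=2  [5,6]=2
  size 3 → [1,5,6]=6  [4,5,6]=2
  size 4 → [1,4,5,6]=8  [3,4,5,6]=2
  size 5 → [1,3,4,5,6]=10  [2,3,4,5,6]=2
  first=0(m) contributes 12
  first=1(j) contributes 2
|[w]| = 14

14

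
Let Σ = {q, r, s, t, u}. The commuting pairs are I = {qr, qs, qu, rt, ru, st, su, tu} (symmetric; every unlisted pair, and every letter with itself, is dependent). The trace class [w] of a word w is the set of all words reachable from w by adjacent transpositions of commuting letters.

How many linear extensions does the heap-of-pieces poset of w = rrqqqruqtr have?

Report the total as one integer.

0(r) covers ∅
1(r) covers 0:r
2(q) covers ∅
3(q) covers 2:q
4(q) covers 3:q
5(r) covers 1:r
6(u) covers ∅
7(q) covers 4:q
8(t) covers 7:q
9(r) covers 5:r
floor of heap: 0:r, 2:q, 6:u
completions by unplaced set U, small U first (add the entries for U minus each lowest piece of U):
  |U|=1: {6}:1  {8}:1  {9}:1
  |U|=2: {5,9}:1  {6,8}:2  {6,9}:2  {7,8}:1  {8,9}:2
  |U|=3: {1,5,9}:1  {4,7,8}:1  {5,6,9}:3  {5,8,9}:3  {6,7,8}:3  {6,8,9}:6  {7,8,9}:3
  |U|=4: {0,1,5,9}:1  {1,5,6,9}:4  {1,5,8,9}:4  {3,4,7,8}:1  {4,6,7,8}:4  {4,7,8,9}:4  {5,6,8,9}:12  {5,7,8,9}:6  {6,7,8,9}:12
  |U|=5: {0,1,5,6,9}:5  {0,1,5,8,9}:5  {1,5,6,8,9}:20  {1,5,7,8,9}:10  {2,3,4,7,8}:1  {3,4,6,7,8}:5  {3,4,7,8,9}:5  {4,5,7,8,9}:10  {4,6,7,8,9}:20  {5,6,7,8,9}:30
  |U|=6: {0,1,5,6,8,9}:30  {0,1,5,7,8,9}:15  {1,4,5,7,8,9}:20  {1,5,6,7,8,9}:60  {2,3,4,6,7,8}:6  {2,3,4,7,8,9}:6  {3,4,5,7,8,9}:15  {3,4,6,7,8,9}:30  {4,5,6,7,8,9}:60
  |U|=7: {0,1,4,5,7,8,9}:35  {0,1,5,6,7,8,9}:105  {1,3,4,5,7,8,9}:35  {1,4,5,6,7,8,9}:140  {2,3,4,5,7,8,9}:21  {2,3,4,6,7,8,9}:42  {3,4,5,6,7,8,9}:105
  |U|=8: {0,1,3,4,5,7,8,9}:70  {0,1,4,5,6,7,8,9}:280  {1,2,3,4,5,7,8,9}:56  {1,3,4,5,6,7,8,9}:280  {2,3,4,5,6,7,8,9}:168
  start at 0(r): 504
  start at 2(q): 630
  start at 6(u): 126
sum over floor = 1260

1260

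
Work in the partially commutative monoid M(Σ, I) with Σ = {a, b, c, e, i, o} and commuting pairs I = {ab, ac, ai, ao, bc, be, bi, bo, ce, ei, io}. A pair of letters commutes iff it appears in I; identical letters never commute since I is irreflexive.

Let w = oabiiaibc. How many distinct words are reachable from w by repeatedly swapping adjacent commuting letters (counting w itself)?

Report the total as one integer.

piece 0:o — minimal
piece 1:a — minimal
piece 2:b — minimal
piece 3:i — minimal
piece 4:i rests on {3:i}
piece 5:a rests on {1:a}
piece 6:i rests on {4:i}
piece 7:b rests on {2:b}
piece 8:c rests on {0:o, 6:i}
minimal pieces: {0:o, 1:a, 2:b, 3:i}
ways to finish when only these pieces remain (= sum over removing one remaining piece with nothing left below it):
  1 left: {5}→1  {7}→1  {8}→1
  2 left: {0,8}→1  {1,5}→1  {2,7}→1  {5,7}→2  {5,8}→2  {6,8}→1  {7,8}→2
  3 left: {0,5,8}→3  {0,6,8}→2  {0,7,8}→3  {1,5,7}→3  {1,5,8}→3  {2,5,7}→3  {2,7,8}→3  {4,6,8}→1  {5,6,8}→3  {5,7,8}→6  {6,7,8}→3
  4 left: {0,1,5,8}→6  {0,2,7,8}→6  {0,4,6,8}→3  {0,5,6,8}→8  {0,5,7,8}→12  {0,6,7,8}→8  {1,2,5,7}→6  {1,5,6,8}→6  {1,5,7,8}→12  {2,5,7,8}→12  {2,6,7,8}→6  {3,4,6,8}→1  {4,5,6,8}→4  {4,6,7,8}→4  {5,6,7,8}→12
  5 left: {0,1,5,6,8}→20  {0,1,5,7,8}→30  {0,2,5,7,8}→30  {0,2,6,7,8}→20  {0,3,4,6,8}→4  {0,4,5,6,8}→15  {0,4,6,7,8}→15  {0,5,6,7,8}→40  {1,2,5,7,8}→30  {1,4,5,6,8}→10  {1,5,6,7,8}→30  {2,4,6,7,8}→10  {2,5,6,7,8}→30  {3,4,5,6,8}→5  {3,4,6,7,8}→5  {4,5,6,7,8}→20
  6 left: {0,1,2,5,7,8}→90  {0,1,4,5,6,8}→45  {0,1,5,6,7,8}→120  {0,2,4,6,7,8}→45  {0,2,5,6,7,8}→120  {0,3,4,5,6,8}→24  {0,3,4,6,7,8}→24  {0,4,5,6,7,8}→90  {1,2,5,6,7,8}→90  {1,3,4,5,6,8}→15  {1,4,5,6,7,8}→60  {2,3,4,6,7,8}→15  {2,4,5,6,7,8}→60  {3,4,5,6,7,8}→30
  7 left: {0,1,2,5,6,7,8}→420  {0,1,3,4,5,6,8}→84  {0,1,4,5,6,7,8}→315  {0,2,3,4,6,7,8}→84  {0,2,4,5,6,7,8}→315  {0,3,4,5,6,7,8}→168  {1,2,4,5,6,7,8}→210  {1,3,4,5,6,7,8}→105  {2,3,4,5,6,7,8}→105
  placing 0:o first → 420 extensions
  placing 1:a first → 672 extensions
  placing 2:b first → 672 extensions
  placing 3:i first → 1260 extensions
total linear extensions = 3024

3024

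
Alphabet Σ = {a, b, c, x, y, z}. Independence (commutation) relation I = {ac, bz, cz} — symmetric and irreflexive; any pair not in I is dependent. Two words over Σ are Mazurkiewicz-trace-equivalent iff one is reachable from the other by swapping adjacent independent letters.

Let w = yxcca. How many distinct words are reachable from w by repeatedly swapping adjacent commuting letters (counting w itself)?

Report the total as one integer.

3

0(y) covers ∅
1(x) covers 0:y
2(c) covers 1:x
3(c) covers 2:c
4(a) covers 1:x
floor of heap: 0:y
completions by unplaced set U, small U first (add the entries for U minus each lowest piece of U):
  |U|=1: {3}:1  {4}:1
  |U|=2: {2,3}:1  {3,4}:2
  |U|=3: {2,3,4}:3
  start at 0(y): 3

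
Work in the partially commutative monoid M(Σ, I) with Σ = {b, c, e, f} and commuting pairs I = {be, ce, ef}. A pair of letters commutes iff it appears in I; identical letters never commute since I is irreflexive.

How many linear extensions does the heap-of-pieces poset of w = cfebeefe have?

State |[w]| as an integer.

drop 0:c onto floor
drop 1:f onto {0:c}
drop 2:e onto floor
drop 3:b onto {1:f}
drop 4:e onto {2:e}
drop 5:e onto {4:e}
drop 6:f onto {3:b}
drop 7:e onto {5:e}
ground layer = {0:c, 2:e}
drop-orders for the pieces not yet dropped (sum over which currently-grounded one goes next):
  1 to go: {6} 1  {7} 1
  2 to go: {3,6} 1  {5,7} 1  {6,7} 2
  3 to go: {1,3,6} 1  {3,6,7} 3  {4,5,7} 1  {5,6,7} 3
  4 to go: {0,1,3,6} 1  {1,3,6,7} 4  {2,4,5,7} 1  {3,5,6,7} 6  {4,5,6,7} 4
  5 to go: {0,1,3,6,7} 5  {1,3,5,6,7} 10  {2,4,5,6,7} 5  {3,4,5,6,7} 10
  6 to go: {0,1,3,5,6,7} 15  {1,3,4,5,6,7} 20  {2,3,4,5,6,7} 15
  if 0:c drops first: 35 orders
  if 2:e drops first: 35 orders
heap linearizations: 70

70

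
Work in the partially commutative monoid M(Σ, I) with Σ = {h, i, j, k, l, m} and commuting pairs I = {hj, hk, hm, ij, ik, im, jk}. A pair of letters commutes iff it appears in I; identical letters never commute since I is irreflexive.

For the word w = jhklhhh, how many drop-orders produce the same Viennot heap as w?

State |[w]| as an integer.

6

drop 0:j onto floor
drop 1:h onto floor
drop 2:k onto floor
drop 3:l onto {0:j, 1:h, 2:k}
drop 4:h onto {3:l}
drop 5:h onto {4:h}
drop 6:h onto {5:h}
ground layer = {0:j, 1:h, 2:k}
drop-orders for the pieces not yet dropped (sum over which currently-grounded one goes next):
  1 to go: {6} 1
  2 to go: {5,6} 1
  3 to go: {4,5,6} 1
  4 to go: {3,4,5,6} 1
  5 to go: {0,3,4,5,6} 1  {1,3,4,5,6} 1  {2,3,4,5,6} 1
  if 0:j drops first: 2 orders
  if 1:h drops first: 2 orders
  if 2:k drops first: 2 orders
heap linearizations: 6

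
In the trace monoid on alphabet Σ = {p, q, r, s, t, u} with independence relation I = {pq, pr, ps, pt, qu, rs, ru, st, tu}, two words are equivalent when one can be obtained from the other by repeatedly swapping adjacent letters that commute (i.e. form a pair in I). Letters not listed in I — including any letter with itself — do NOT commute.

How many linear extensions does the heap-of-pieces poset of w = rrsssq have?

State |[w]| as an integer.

#0=r has no predecessor
#1=r depends on [0:r]
#2=s has no predecessor
#3=s depends on [2:s]
#4=s depends on [3:s]
#5=q depends on [1:r, 4:s]
sources: [0:r, 2:s]
N(rest) = Σ N(rest − s) over sources s of rest; N(one piece) = 1:
  size 1 → [5]=1
  size 2 → [1,5]=1  [4,5]=1
  size 3 → [0,1,5]=1  [1,4,5]=2  [3,4,5]=1
  size 4 → [0,1,4,5]=3  [1,3,4,5]=3  [2,3,4,5]=1
  first=0(r) contributes 4
  first=2(s) contributes 6
|[w]| = 10

10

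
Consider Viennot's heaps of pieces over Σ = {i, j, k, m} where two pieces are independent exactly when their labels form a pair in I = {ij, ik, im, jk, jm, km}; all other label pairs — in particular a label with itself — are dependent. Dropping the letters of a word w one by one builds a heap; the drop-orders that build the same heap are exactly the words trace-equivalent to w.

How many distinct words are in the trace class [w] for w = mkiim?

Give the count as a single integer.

#0=m has no predecessor
#1=k has no predecessor
#2=i has no predecessor
#3=i depends on [2:i]
#4=m depends on [0:m]
sources: [0:m, 1:k, 2:i]
N(rest) = Σ N(rest − s) over sources s of rest; N(one piece) = 1:
  size 1 → [1]=1  [3]=1  [4]=1
  size 2 → [0,4]=1  [1,3]=2  [1,4]=2  [2,3]=1  [3,4]=2
  size 3 → [0,1,4]=3  [0,3,4]=3  [1,2,3]=3  [1,3,4]=6  [2,3,4]=3
  first=0(m) contributes 12
  first=1(k) contributes 6
  first=2(i) contributes 12
|[w]| = 30

30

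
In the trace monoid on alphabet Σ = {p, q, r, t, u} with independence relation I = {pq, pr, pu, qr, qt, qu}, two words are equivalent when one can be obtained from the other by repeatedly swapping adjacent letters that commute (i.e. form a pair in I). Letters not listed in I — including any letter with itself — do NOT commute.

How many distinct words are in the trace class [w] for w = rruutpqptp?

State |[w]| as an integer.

10

piece 0:r — minimal
piece 1:r rests on {0:r}
piece 2:u rests on {1:r}
piece 3:u rests on {2:u}
piece 4:t rests on {3:u}
piece 5:p rests on {4:t}
piece 6:q — minimal
piece 7:p rests on {5:p}
piece 8:t rests on {7:p}
piece 9:p rests on {8:t}
minimal pieces: {0:r, 6:q}
ways to finish when only these pieces remain (= sum over removing one remaining piece with nothing left below it):
  1 left: {6}→1  {9}→1
  2 left: {6,9}→2  {8,9}→1
  3 left: {6,8,9}→3  {7,8,9}→1
  4 left: {5,7,8,9}→1  {6,7,8,9}→4
  5 left: {4,5,7,8,9}→1  {5,6,7,8,9}→5
  6 left: {3,4,5,7,8,9}→1  {4,5,6,7,8,9}→6
  7 left: {2,3,4,5,7,8,9}→1  {3,4,5,6,7,8,9}→7
  8 left: {1,2,3,4,5,7,8,9}→1  {2,3,4,5,6,7,8,9}→8
  placing 0:r first → 9 extensions
  placing 6:q first → 1 extensions
total linear extensions = 10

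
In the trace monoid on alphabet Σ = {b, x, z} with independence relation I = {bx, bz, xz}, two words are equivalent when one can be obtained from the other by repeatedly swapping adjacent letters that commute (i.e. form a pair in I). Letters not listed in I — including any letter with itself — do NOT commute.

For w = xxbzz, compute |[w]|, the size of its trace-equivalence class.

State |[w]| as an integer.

piece 0:x — minimal
piece 1:x rests on {0:x}
piece 2:b — minimal
piece 3:z — minimal
piece 4:z rests on {3:z}
minimal pieces: {0:x, 2:b, 3:z}
ways to finish when only these pieces remain (= sum over removing one remaining piece with nothing left below it):
  1 left: {1}→1  {2}→1  {4}→1
  2 left: {0,1}→1  {1,2}→2  {1,4}→2  {2,4}→2  {3,4}→1
  3 left: {0,1,2}→3  {0,1,4}→3  {1,2,4}→6  {1,3,4}→3  {2,3,4}→3
  placing 0:x first → 12 extensions
  placing 2:b first → 6 extensions
  placing 3:z first → 12 extensions
total linear extensions = 30

30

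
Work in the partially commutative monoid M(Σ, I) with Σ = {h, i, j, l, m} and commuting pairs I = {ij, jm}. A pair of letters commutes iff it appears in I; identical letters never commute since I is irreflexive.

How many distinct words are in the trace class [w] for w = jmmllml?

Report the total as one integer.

0(j) covers ∅
1(m) covers ∅
2(m) covers 1:m
3(l) covers 0:j, 2:m
4(l) covers 3:l
5(m) covers 4:l
6(l) covers 5:m
floor of heap: 0:j, 1:m
completions by unplaced set U, small U first (add the entries for U minus each lowest piece of U):
  |U|=1: {6}:1
  |U|=2: {5,6}:1
  |U|=3: {4,5,6}:1
  |U|=4: {3,4,5,6}:1
  |U|=5: {0,3,4,5,6}:1  {2,3,4,5,6}:1
  start at 0(j): 1
  start at 1(m): 2
sum over floor = 3

3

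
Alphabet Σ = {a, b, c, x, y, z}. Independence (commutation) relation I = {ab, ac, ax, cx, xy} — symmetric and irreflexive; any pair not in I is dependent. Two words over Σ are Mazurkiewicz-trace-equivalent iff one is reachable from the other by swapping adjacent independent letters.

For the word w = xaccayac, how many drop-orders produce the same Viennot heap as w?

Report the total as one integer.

0(x) covers ∅
1(a) covers ∅
2(c) covers ∅
3(c) covers 2:c
4(a) covers 1:a
5(y) covers 3:c, 4:a
6(a) covers 5:y
7(c) covers 5:y
floor of heap: 0:x, 1:a, 2:c
completions by unplaced set U, small U first (add the entries for U minus each lowest piece of U):
  |U|=1: {0}:1  {6}:1  {7}:1
  |U|=2: {0,6}:2  {0,7}:2  {6,7}:2
  |U|=3: {0,6,7}:6  {5,6,7}:2
  |U|=4: {0,5,6,7}:8  {3,5,6,7}:2  {4,5,6,7}:2
  |U|=5: {0,3,5,6,7}:10  {0,4,5,6,7}:10  {1,4,5,6,7}:2  {2,3,5,6,7}:2  {3,4,5,6,7}:4
  |U|=6: {0,1,4,5,6,7}:12  {0,2,3,5,6,7}:12  {0,3,4,5,6,7}:24  {1,3,4,5,6,7}:6  {2,3,4,5,6,7}:6
  start at 0(x): 12
  start at 1(a): 42
  start at 2(c): 42
sum over floor = 96

96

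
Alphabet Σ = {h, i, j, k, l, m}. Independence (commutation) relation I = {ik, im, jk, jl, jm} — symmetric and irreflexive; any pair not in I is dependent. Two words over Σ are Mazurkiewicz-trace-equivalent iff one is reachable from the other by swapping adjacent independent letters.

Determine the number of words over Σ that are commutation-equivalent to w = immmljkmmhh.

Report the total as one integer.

26

piece 0:i — minimal
piece 1:m — minimal
piece 2:m rests on {1:m}
piece 3:m rests on {2:m}
piece 4:l rests on {0:i, 3:m}
piece 5:j rests on {0:i}
piece 6:k rests on {4:l}
piece 7:m rests on {6:k}
piece 8:m rests on {7:m}
piece 9:h rests on {5:j, 8:m}
piece 10:h rests on {9:h}
minimal pieces: {0:i, 1:m}
ways to finish when only these pieces remain (= sum over removing one remaining piece with nothing left below it):
  1 left: {10}→1
  2 left: {9,10}→1
  3 left: {5,9,10}→1  {8,9,10}→1
  4 left: {5,8,9,10}→2  {7,8,9,10}→1
  5 left: {5,7,8,9,10}→3  {6,7,8,9,10}→1
  6 left: {4,6,7,8,9,10}→1  {5,6,7,8,9,10}→4
  7 left: {3,4,6,7,8,9,10}→1  {4,5,6,7,8,9,10}→5
  8 left: {0,4,5,6,7,8,9,10}→5  {2,3,4,6,7,8,9,10}→1  {3,4,5,6,7,8,9,10}→6
  9 left: {0,3,4,5,6,7,8,9,10}→11  {1,2,3,4,6,7,8,9,10}→1  {2,3,4,5,6,7,8,9,10}→7
  placing 0:i first → 8 extensions
  placing 1:m first → 18 extensions
total linear extensions = 26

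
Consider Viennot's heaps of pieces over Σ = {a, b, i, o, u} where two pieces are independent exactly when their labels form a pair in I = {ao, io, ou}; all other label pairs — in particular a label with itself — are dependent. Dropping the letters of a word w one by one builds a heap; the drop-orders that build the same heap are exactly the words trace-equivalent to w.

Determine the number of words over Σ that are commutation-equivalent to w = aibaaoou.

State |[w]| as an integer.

0(a) covers ∅
1(i) covers 0:a
2(b) covers 1:i
3(a) covers 2:b
4(a) covers 3:a
5(o) covers 2:b
6(o) covers 5:o
7(u) covers 4:a
floor of heap: 0:a
completions by unplaced set U, small U first (add the entries for U minus each lowest piece of U):
  |U|=1: {6}:1  {7}:1
  |U|=2: {4,7}:1  {5,6}:1  {6,7}:2
  |U|=3: {3,4,7}:1  {4,6,7}:3  {5,6,7}:3
  |U|=4: {3,4,6,7}:4  {4,5,6,7}:6
  |U|=5: {3,4,5,6,7}:10
  |U|=6: {2,3,4,5,6,7}:10
  start at 0(a): 10

10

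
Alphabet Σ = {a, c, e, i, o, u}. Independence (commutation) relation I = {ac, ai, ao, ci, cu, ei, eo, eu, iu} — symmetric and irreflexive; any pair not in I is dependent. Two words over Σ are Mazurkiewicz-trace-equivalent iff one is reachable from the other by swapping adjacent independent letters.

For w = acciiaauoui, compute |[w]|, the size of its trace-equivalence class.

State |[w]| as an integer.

piece 0:a — minimal
piece 1:c — minimal
piece 2:c rests on {1:c}
piece 3:i — minimal
piece 4:i rests on {3:i}
piece 5:a rests on {0:a}
piece 6:a rests on {5:a}
piece 7:u rests on {6:a}
piece 8:o rests on {2:c, 4:i, 7:u}
piece 9:u rests on {8:o}
piece 10:i rests on {8:o}
minimal pieces: {0:a, 1:c, 3:i}
ways to finish when only these pieces remain (= sum over removing one remaining piece with nothing left below it):
  1 left: {9}→1  {10}→1
  2 left: {9,10}→2
  3 left: {8,9,10}→2
  4 left: {2,8,9,10}→2  {4,8,9,10}→2  {7,8,9,10}→2
  5 left: {1,2,8,9,10}→2  {2,4,8,9,10}→4  {2,7,8,9,10}→4  {3,4,8,9,10}→2  {4,7,8,9,10}→4  {6,7,8,9,10}→2
  6 left: {1,2,4,8,9,10}→6  {1,2,7,8,9,10}→6  {2,3,4,8,9,10}→6  {2,4,7,8,9,10}→12  {2,6,7,8,9,10}→6  {3,4,7,8,9,10}→6  {4,6,7,8,9,10}→6  {5,6,7,8,9,10}→2
  7 left: {0,5,6,7,8,9,10}→2  {1,2,3,4,8,9,10}→12  {1,2,4,7,8,9,10}→24  {1,2,6,7,8,9,10}→12  {2,3,4,7,8,9,10}→24  {2,4,6,7,8,9,10}→24  {2,5,6,7,8,9,10}→8  {3,4,6,7,8,9,10}→12  {4,5,6,7,8,9,10}→8
  8 left: {0,2,5,6,7,8,9,10}→10  {0,4,5,6,7,8,9,10}→10  {1,2,3,4,7,8,9,10}→60  {1,2,4,6,7,8,9,10}→60  {1,2,5,6,7,8,9,10}→20  {2,3,4,6,7,8,9,10}→60  {2,4,5,6,7,8,9,10}→40  {3,4,5,6,7,8,9,10}→20
  9 left: {0,1,2,5,6,7,8,9,10}→30  {0,2,4,5,6,7,8,9,10}→60  {0,3,4,5,6,7,8,9,10}→30  {1,2,3,4,6,7,8,9,10}→180  {1,2,4,5,6,7,8,9,10}→120  {2,3,4,5,6,7,8,9,10}→120
  placing 0:a first → 420 extensions
  placing 1:c first → 210 extensions
  placing 3:i first → 210 extensions
total linear extensions = 840

840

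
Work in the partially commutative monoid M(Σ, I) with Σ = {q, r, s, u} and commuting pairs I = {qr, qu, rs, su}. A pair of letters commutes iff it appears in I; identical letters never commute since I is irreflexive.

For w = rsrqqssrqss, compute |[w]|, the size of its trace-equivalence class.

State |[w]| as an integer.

165

drop 0:r onto floor
drop 1:s onto floor
drop 2:r onto {0:r}
drop 3:q onto {1:s}
drop 4:q onto {3:q}
drop 5:s onto {4:q}
drop 6:s onto {5:s}
drop 7:r onto {2:r}
drop 8:q onto {6:s}
drop 9:s onto {8:q}
drop 10:s onto {9:s}
ground layer = {0:r, 1:s}
drop-orders for the pieces not yet dropped (sum over which currently-grounded one goes next):
  1 to go: {7} 1  {10} 1
  2 to go: {2,7} 1  {7,10} 2  {9,10} 1
  3 to go: {0,2,7} 1  {2,7,10} 3  {7,9,10} 3  {8,9,10} 1
  4 to go: {0,2,7,10} 4  {2,7,9,10} 6  {6,8,9,10} 1  {7,8,9,10} 4
  5 to go: {0,2,7,9,10} 10  {2,7,8,9,10} 10  {5,6,8,9,10} 1  {6,7,8,9,10} 5
  6 to go: {0,2,7,8,9,10} 20  {2,6,7,8,9,10} 15  {4,5,6,8,9,10} 1  {5,6,7,8,9,10} 6
  7 to go: {0,2,6,7,8,9,10} 35  {2,5,6,7,8,9,10} 21  {3,4,5,6,8,9,10} 1  {4,5,6,7,8,9,10} 7
  8 to go: {0,2,5,6,7,8,9,10} 56  {1,3,4,5,6,8,9,10} 1  {2,4,5,6,7,8,9,10} 28  {3,4,5,6,7,8,9,10} 8
  9 to go: {0,2,4,5,6,7,8,9,10} 84  {1,3,4,5,6,7,8,9,10} 9  {2,3,4,5,6,7,8,9,10} 36
  if 0:r drops first: 45 orders
  if 1:s drops first: 120 orders
heap linearizations: 165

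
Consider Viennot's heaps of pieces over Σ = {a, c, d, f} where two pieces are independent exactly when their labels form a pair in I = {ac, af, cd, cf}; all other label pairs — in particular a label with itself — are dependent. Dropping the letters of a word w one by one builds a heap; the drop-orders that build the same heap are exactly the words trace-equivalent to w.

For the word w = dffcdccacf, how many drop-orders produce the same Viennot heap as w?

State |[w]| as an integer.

420

piece 0:d — minimal
piece 1:f rests on {0:d}
piece 2:f rests on {1:f}
piece 3:c — minimal
piece 4:d rests on {2:f}
piece 5:c rests on {3:c}
piece 6:c rests on {5:c}
piece 7:a rests on {4:d}
piece 8:c rests on {6:c}
piece 9:f rests on {4:d}
minimal pieces: {0:d, 3:c}
ways to finish when only these pieces remain (= sum over removing one remaining piece with nothing left below it):
  1 left: {7}→1  {8}→1  {9}→1
  2 left: {6,8}→1  {7,8}→2  {7,9}→2  {8,9}→2
  3 left: {4,7,9}→2  {5,6,8}→1  {6,7,8}→3  {6,8,9}→3  {7,8,9}→6
  4 left: {2,4,7,9}→2  {3,5,6,8}→1  {4,7,8,9}→8  {5,6,7,8}→4  {5,6,8,9}→4  {6,7,8,9}→12
  5 left: {1,2,4,7,9}→2  {2,4,7,8,9}→10  {3,5,6,7,8}→5  {3,5,6,8,9}→5  {4,6,7,8,9}→20  {5,6,7,8,9}→20
  6 left: {0,1,2,4,7,9}→2  {1,2,4,7,8,9}→12  {2,4,6,7,8,9}→30  {3,5,6,7,8,9}→30  {4,5,6,7,8,9}→40
  7 left: {0,1,2,4,7,8,9}→14  {1,2,4,6,7,8,9}→42  {2,4,5,6,7,8,9}→70  {3,4,5,6,7,8,9}→70
  8 left: {0,1,2,4,6,7,8,9}→56  {1,2,4,5,6,7,8,9}→112  {2,3,4,5,6,7,8,9}→140
  placing 0:d first → 252 extensions
  placing 3:c first → 168 extensions
total linear extensions = 420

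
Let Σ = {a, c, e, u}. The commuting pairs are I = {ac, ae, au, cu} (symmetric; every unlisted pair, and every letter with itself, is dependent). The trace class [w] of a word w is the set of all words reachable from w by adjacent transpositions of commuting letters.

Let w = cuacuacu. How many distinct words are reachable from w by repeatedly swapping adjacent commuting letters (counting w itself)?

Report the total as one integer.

#0=c has no predecessor
#1=u has no predecessor
#2=a has no predecessor
#3=c depends on [0:c]
#4=u depends on [1:u]
#5=a depends on [2:a]
#6=c depends on [3:c]
#7=u depends on [4:u]
sources: [0:c, 1:u, 2:a]
N(rest) = Σ N(rest − s) over sources s of rest; N(one piece) = 1:
  size 1 → [5]=1  [6]=1  [7]=1
  size 2 → [2,5]=1  [3,6]=1  [4,7]=1  [5,6]=2  [5,7]=2  [6,7]=2
  size 3 → [0,3,6]=1  [1,4,7]=1  [2,5,6]=3  [2,5,7]=3  [3,5,6]=3  [3,6,7]=3  [4,5,7]=3  [4,6,7]=3  [5,6,7]=6
  size 4 → [0,3,5,6]=4  [0,3,6,7]=4  [1,4,5,7]=4  [1,4,6,7]=4  [2,3,5,6]=6  [2,4,5,7]=6  [2,5,6,7]=12  [3,4,6,7]=6  [3,5,6,7]=12  [4,5,6,7]=12
  size 5 → [0,2,3,5,6]=10  [0,3,4,6,7]=10  [0,3,5,6,7]=20  [1,2,4,5,7]=10  [1,3,4,6,7]=10  [1,4,5,6,7]=20  [2,3,5,6,7]=30  [2,4,5,6,7]=30  [3,4,5,6,7]=30
  size 6 → [0,1,3,4,6,7]=20  [0,2,3,5,6,7]=60  [0,3,4,5,6,7]=60  [1,2,4,5,6,7]=60  [1,3,4,5,6,7]=60  [2,3,4,5,6,7]=90
  first=0(c) contributes 210
  first=1(u) contributes 210
  first=2(a) contributes 140
|[w]| = 560

560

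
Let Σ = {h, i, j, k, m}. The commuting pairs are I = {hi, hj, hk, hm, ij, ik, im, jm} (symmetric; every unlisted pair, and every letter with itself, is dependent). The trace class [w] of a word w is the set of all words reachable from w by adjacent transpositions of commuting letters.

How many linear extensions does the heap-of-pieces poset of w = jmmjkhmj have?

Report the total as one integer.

piece 0:j — minimal
piece 1:m — minimal
piece 2:m rests on {1:m}
piece 3:j rests on {0:j}
piece 4:k rests on {2:m, 3:j}
piece 5:h — minimal
piece 6:m rests on {4:k}
piece 7:j rests on {4:k}
minimal pieces: {0:j, 1:m, 5:h}
ways to finish when only these pieces remain (= sum over removing one remaining piece with nothing left below it):
  1 left: {5}→1  {6}→1  {7}→1
  2 left: {5,6}→2  {5,7}→2  {6,7}→2
  3 left: {4,6,7}→2  {5,6,7}→6
  4 left: {2,4,6,7}→2  {3,4,6,7}→2  {4,5,6,7}→8
  5 left: {0,3,4,6,7}→2  {1,2,4,6,7}→2  {2,3,4,6,7}→4  {2,4,5,6,7}→10  {3,4,5,6,7}→10
  6 left: {0,2,3,4,6,7}→6  {0,3,4,5,6,7}→12  {1,2,3,4,6,7}→6  {1,2,4,5,6,7}→12  {2,3,4,5,6,7}→24
  placing 0:j first → 42 extensions
  placing 1:m first → 42 extensions
  placing 5:h first → 12 extensions
total linear extensions = 96

96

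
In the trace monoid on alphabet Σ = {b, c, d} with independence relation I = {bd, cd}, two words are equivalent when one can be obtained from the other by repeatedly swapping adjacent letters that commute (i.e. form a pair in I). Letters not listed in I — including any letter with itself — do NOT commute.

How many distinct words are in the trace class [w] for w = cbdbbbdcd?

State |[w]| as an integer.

0(c) covers ∅
1(b) covers 0:c
2(d) covers ∅
3(b) covers 1:b
4(b) covers 3:b
5(b) covers 4:b
6(d) covers 2:d
7(c) covers 5:b
8(d) covers 6:d
floor of heap: 0:c, 2:d
completions by unplaced set U, small U first (add the entries for U minus each lowest piece of U):
  |U|=1: {7}:1  {8}:1
  |U|=2: {5,7}:1  {6,8}:1  {7,8}:2
  |U|=3: {2,6,8}:1  {4,5,7}:1  {5,7,8}:3  {6,7,8}:3
  |U|=4: {2,6,7,8}:4  {3,4,5,7}:1  {4,5,7,8}:4  {5,6,7,8}:6
  |U|=5: {1,3,4,5,7}:1  {2,5,6,7,8}:10  {3,4,5,7,8}:5  {4,5,6,7,8}:10
  |U|=6: {0,1,3,4,5,7}:1  {1,3,4,5,7,8}:6  {2,4,5,6,7,8}:20  {3,4,5,6,7,8}:15
  |U|=7: {0,1,3,4,5,7,8}:7  {1,3,4,5,6,7,8}:21  {2,3,4,5,6,7,8}:35
  start at 0(c): 56
  start at 2(d): 28
sum over floor = 84

84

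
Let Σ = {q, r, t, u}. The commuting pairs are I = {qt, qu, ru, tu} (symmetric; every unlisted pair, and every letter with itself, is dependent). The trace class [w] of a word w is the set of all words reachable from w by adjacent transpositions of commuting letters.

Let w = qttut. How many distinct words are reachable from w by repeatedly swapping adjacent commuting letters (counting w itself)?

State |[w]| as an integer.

0(q) covers ∅
1(t) covers ∅
2(t) covers 1:t
3(u) covers ∅
4(t) covers 2:t
floor of heap: 0:q, 1:t, 3:u
completions by unplaced set U, small U first (add the entries for U minus each lowest piece of U):
  |U|=1: {0}:1  {3}:1  {4}:1
  |U|=2: {0,3}:2  {0,4}:2  {2,4}:1  {3,4}:2
  |U|=3: {0,2,4}:3  {0,3,4}:6  {1,2,4}:1  {2,3,4}:3
  start at 0(q): 4
  start at 1(t): 12
  start at 3(u): 4
sum over floor = 20

20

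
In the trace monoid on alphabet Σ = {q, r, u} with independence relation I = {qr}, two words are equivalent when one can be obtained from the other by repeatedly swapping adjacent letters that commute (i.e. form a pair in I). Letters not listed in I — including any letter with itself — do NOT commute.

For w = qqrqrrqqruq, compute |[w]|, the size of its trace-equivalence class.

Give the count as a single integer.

#0=q has no predecessor
#1=q depends on [0:q]
#2=r has no predecessor
#3=q depends on [1:q]
#4=r depends on [2:r]
#5=r depends on [4:r]
#6=q depends on [3:q]
#7=q depends on [6:q]
#8=r depends on [5:r]
#9=u depends on [7:q, 8:r]
#10=q depends on [9:u]
sources: [0:q, 2:r]
N(rest) = Σ N(rest − s) over sources s of rest; N(one piece) = 1:
  size 1 → [10]=1
  size 2 → [9,10]=1
  size 3 → [7,9,10]=1  [8,9,10]=1
  size 4 → [5,8,9,10]=1  [6,7,9,10]=1  [7,8,9,10]=2
  size 5 → [3,6,7,9,10]=1  [4,5,8,9,10]=1  [5,7,8,9,10]=3  [6,7,8,9,10]=3
  size 6 → [1,3,6,7,9,10]=1  [2,4,5,8,9,10]=1  [3,6,7,8,9,10]=4  [4,5,7,8,9,10]=4  [5,6,7,8,9,10]=6
  size 7 → [0,1,3,6,7,9,10]=1  [1,3,6,7,8,9,10]=5  [2,4,5,7,8,9,10]=5  [3,5,6,7,8,9,10]=10  [4,5,6,7,8,9,10]=10
  size 8 → [0,1,3,6,7,8,9,10]=6  [1,3,5,6,7,8,9,10]=15  [2,4,5,6,7,8,9,10]=15  [3,4,5,6,7,8,9,10]=20
  size 9 → [0,1,3,5,6,7,8,9,10]=21  [1,3,4,5,6,7,8,9,10]=35  [2,3,4,5,6,7,8,9,10]=35
  first=0(q) contributes 70
  first=2(r) contributes 56
|[w]| = 126

126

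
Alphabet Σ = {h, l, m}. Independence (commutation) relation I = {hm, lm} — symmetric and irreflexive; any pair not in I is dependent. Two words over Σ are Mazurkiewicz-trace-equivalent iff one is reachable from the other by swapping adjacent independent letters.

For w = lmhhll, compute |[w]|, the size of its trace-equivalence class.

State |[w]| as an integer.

#0=l has no predecessor
#1=m has no predecessor
#2=h depends on [0:l]
#3=h depends on [2:h]
#4=l depends on [3:h]
#5=l depends on [4:l]
sources: [0:l, 1:m]
N(rest) = Σ N(rest − s) over sources s of rest; N(one piece) = 1:
  size 1 → [1]=1  [5]=1
  size 2 → [1,5]=2  [4,5]=1
  size 3 → [1,4,5]=3  [3,4,5]=1
  size 4 → [1,3,4,5]=4  [2,3,4,5]=1
  first=0(l) contributes 5
  first=1(m) contributes 1
|[w]| = 6

6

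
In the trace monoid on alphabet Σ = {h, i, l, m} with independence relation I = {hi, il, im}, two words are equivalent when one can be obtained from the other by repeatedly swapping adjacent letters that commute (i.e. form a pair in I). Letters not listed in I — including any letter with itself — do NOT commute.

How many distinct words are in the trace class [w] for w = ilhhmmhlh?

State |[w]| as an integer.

drop 0:i onto floor
drop 1:l onto floor
drop 2:h onto {1:l}
drop 3:h onto {2:h}
drop 4:m onto {3:h}
drop 5:m onto {4:m}
drop 6:h onto {5:m}
drop 7:l onto {6:h}
drop 8:h onto {7:l}
ground layer = {0:i, 1:l}
drop-orders for the pieces not yet dropped (sum over which currently-grounded one goes next):
  1 to go: {0} 1  {8} 1
  2 to go: {0,8} 2  {7,8} 1
  3 to go: {0,7,8} 3  {6,7,8} 1
  4 to go: {0,6,7,8} 4  {5,6,7,8} 1
  5 to go: {0,5,6,7,8} 5  {4,5,6,7,8} 1
  6 to go: {0,4,5,6,7,8} 6  {3,4,5,6,7,8} 1
  7 to go: {0,3,4,5,6,7,8} 7  {2,3,4,5,6,7,8} 1
  if 0:i drops first: 1 orders
  if 1:l drops first: 8 orders
heap linearizations: 9

9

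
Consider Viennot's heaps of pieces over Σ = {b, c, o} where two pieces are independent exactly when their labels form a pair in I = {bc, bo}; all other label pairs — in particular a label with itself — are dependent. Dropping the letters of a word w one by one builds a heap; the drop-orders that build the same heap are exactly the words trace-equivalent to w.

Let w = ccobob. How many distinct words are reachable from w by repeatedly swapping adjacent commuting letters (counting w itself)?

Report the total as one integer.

15

#0=c has no predecessor
#1=c depends on [0:c]
#2=o depends on [1:c]
#3=b has no predecessor
#4=o depends on [2:o]
#5=b depends on [3:b]
sources: [0:c, 3:b]
N(rest) = Σ N(rest − s) over sources s of rest; N(one piece) = 1:
  size 1 → [4]=1  [5]=1
  size 2 → [2,4]=1  [3,5]=1  [4,5]=2
  size 3 → [1,2,4]=1  [2,4,5]=3  [3,4,5]=3
  size 4 → [0,1,2,4]=1  [1,2,4,5]=4  [2,3,4,5]=6
  first=0(c) contributes 10
  first=3(b) contributes 5
|[w]| = 15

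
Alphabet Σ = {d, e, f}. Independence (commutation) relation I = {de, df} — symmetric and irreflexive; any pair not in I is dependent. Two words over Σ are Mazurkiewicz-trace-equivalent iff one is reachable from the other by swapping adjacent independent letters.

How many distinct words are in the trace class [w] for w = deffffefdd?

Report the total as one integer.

drop 0:d onto floor
drop 1:e onto floor
drop 2:f onto {1:e}
drop 3:f onto {2:f}
drop 4:f onto {3:f}
drop 5:f onto {4:f}
drop 6:e onto {5:f}
drop 7:f onto {6:e}
drop 8:d onto {0:d}
drop 9:d onto {8:d}
ground layer = {0:d, 1:e}
drop-orders for the pieces not yet dropped (sum over which currently-grounded one goes next):
  1 to go: {7} 1  {9} 1
  2 to go: {6,7} 1  {7,9} 2  {8,9} 1
  3 to go: {0,8,9} 1  {5,6,7} 1  {6,7,9} 3  {7,8,9} 3
  4 to go: {0,7,8,9} 4  {4,5,6,7} 1  {5,6,7,9} 4  {6,7,8,9} 6
  5 to go: {0,6,7,8,9} 10  {3,4,5,6,7} 1  {4,5,6,7,9} 5  {5,6,7,8,9} 10
  6 to go: {0,5,6,7,8,9} 20  {2,3,4,5,6,7} 1  {3,4,5,6,7,9} 6  {4,5,6,7,8,9} 15
  7 to go: {0,4,5,6,7,8,9} 35  {1,2,3,4,5,6,7} 1  {2,3,4,5,6,7,9} 7  {3,4,5,6,7,8,9} 21
  8 to go: {0,3,4,5,6,7,8,9} 56  {1,2,3,4,5,6,7,9} 8  {2,3,4,5,6,7,8,9} 28
  if 0:d drops first: 36 orders
  if 1:e drops first: 84 orders
heap linearizations: 120

120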